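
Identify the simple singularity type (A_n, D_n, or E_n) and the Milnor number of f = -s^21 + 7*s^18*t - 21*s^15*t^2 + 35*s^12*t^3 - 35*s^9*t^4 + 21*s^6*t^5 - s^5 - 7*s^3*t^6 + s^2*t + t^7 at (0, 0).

The Hessian of f at 0 has rank 0. Corank 2; j^3 = s^2*t has shape L^2 M (L != M), so D-series; mu = 8 gives D_8.

Type D_8, Milnor number mu = 8.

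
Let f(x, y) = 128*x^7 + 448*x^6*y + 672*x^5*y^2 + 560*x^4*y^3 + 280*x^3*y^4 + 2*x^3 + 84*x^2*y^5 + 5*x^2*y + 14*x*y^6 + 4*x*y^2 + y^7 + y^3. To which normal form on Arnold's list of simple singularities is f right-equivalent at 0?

D_8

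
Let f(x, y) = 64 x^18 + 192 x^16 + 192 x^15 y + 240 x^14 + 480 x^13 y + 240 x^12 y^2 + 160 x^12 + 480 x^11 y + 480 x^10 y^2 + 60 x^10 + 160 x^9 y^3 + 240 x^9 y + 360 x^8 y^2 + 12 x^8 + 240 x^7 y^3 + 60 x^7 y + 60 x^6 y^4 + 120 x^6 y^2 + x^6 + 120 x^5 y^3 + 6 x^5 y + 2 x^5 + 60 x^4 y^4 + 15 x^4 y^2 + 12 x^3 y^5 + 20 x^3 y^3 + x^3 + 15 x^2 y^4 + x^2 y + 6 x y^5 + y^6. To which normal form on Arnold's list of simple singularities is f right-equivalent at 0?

D_7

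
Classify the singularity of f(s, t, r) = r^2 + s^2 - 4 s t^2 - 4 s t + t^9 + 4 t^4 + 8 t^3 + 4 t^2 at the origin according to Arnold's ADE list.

A8

The Hessian of f at 0 is [[2, -4, 0], [-4, 8, 0], [0, 0, 2]] with rank 2, so corank 1. A Groebner basis of the Jacobian ideal J(f) in C{s,t,r} is {s^4 - 8*s^3*t + 12*s^3 - 40*s^2*t + 20*s^2 - 48*s*t + 8*s - 16*t, -s/2 + t^2 + t, r}; counting standard monomials gives mu = 8. Corank 1: A-series; mu = 8 gives A_8.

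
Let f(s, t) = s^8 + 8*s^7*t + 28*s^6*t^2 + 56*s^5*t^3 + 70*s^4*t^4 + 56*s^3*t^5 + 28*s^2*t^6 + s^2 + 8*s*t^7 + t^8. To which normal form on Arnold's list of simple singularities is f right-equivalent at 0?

A_{7}

The Hessian of f at 0 is [[2, 0], [0, 0]] with rank 1, so corank 1. A Groebner basis of the Jacobian ideal J(f) in C{s,t} is {t^7, s}; counting standard monomials gives mu = 7. Corank 1: A-series; mu = 7 gives A_7.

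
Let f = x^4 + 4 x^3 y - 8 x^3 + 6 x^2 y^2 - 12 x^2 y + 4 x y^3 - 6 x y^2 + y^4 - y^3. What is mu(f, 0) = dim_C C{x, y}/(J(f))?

6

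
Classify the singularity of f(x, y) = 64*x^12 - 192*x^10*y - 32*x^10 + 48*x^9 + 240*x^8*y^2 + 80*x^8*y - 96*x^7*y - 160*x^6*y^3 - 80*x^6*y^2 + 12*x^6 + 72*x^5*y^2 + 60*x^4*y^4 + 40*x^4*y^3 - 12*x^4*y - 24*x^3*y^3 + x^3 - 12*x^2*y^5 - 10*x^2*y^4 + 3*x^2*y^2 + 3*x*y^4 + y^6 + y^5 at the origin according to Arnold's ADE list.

The Hessian of f at 0 has rank 0. Corank 2; j^3 = x^3 is a perfect cube, so E-series; the 5-jet and mu = 8 give E_8.

E_{8}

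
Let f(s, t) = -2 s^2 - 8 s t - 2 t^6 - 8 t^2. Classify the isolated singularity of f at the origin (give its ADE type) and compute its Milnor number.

Type A_{5}, Milnor number mu = 5.

The Hessian of f at 0 has rank 1. Corank 1: A-series; mu = 5 gives A_5.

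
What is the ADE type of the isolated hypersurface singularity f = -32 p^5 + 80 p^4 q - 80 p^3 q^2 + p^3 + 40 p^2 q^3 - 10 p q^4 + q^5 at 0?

E8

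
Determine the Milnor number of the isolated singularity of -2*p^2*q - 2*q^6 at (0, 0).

The Hessian of f at 0 has rank 0. Corank 2; j^3 = -2*p^2*q has shape L^2 M (L != M), so D-series; mu = 7 gives D_7.

7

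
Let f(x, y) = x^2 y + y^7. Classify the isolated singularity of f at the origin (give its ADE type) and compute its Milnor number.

Type D_8, Milnor number mu = 8.

The Hessian of f at 0 is [[0, 0], [0, 0]] with rank 0, so corank 2. A Groebner basis of the Jacobian ideal J(f) in C{x,y} is {x^2/7 + y^6, x^3, x*y}; counting standard monomials gives mu = 8. Corank 2; j^3 = x^2*y has shape L^2 M (L != M), so D-series; mu = 8 gives D_8.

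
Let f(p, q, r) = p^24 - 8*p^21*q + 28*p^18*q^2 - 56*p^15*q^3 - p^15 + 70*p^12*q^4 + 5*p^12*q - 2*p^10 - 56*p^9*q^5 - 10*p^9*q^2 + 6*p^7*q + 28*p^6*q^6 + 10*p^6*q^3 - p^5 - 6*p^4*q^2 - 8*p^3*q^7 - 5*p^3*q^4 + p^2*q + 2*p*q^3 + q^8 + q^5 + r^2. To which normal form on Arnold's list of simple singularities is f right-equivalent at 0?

D_{9}

The Hessian of f at 0 is [[0, 0, 0], [0, 0, 0], [0, 0, 2]] with rank 1, so corank 2. A Groebner basis of the Jacobian ideal J(f) in C{p,q,r} is {p^4, p^3*q - p^2/8 - p*q^2/8, p^3 + p^2*q^2, p*q + q^3, r}; counting standard monomials gives mu = 9. Corank 2; j^3 = p^2*q has shape L^2 M (L != M), so D-series; mu = 9 gives D_9.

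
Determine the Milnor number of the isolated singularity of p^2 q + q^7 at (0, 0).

The Hessian of f at 0 has rank 0. Corank 2; j^3 = p^2*q has shape L^2 M (L != M), so D-series; mu = 8 gives D_8.

8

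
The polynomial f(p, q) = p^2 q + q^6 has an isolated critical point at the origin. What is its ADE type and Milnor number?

Type D7, Milnor number mu = 7.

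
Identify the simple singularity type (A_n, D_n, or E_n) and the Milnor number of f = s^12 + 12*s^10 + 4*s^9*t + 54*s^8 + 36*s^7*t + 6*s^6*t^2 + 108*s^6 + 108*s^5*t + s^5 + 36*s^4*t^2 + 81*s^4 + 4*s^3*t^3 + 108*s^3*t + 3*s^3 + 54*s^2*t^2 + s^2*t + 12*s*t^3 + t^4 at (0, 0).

Type D_{5}, Milnor number mu = 5.

The Hessian of f at 0 is [[0, 0], [0, 0]] with rank 0, so corank 2. A Groebner basis of the Jacobian ideal J(f) in C{s,t} is {s*t^2, -s*t/12 + t^3, s^2 + s*t/3}; counting standard monomials gives mu = 5. Corank 2; j^3 = s^2*(3*s + t) has shape L^2 M (L != M), so D-series; mu = 5 gives D_5.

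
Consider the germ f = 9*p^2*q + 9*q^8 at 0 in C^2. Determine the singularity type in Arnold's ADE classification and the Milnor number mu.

Type D_9, Milnor number mu = 9.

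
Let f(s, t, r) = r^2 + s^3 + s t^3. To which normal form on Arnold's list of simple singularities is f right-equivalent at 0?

E_7

The Hessian of f at 0 has rank 1. Corank 2; j^3 = s^3 is a perfect cube, so E-series; the 4-jet and mu = 7 give E_7.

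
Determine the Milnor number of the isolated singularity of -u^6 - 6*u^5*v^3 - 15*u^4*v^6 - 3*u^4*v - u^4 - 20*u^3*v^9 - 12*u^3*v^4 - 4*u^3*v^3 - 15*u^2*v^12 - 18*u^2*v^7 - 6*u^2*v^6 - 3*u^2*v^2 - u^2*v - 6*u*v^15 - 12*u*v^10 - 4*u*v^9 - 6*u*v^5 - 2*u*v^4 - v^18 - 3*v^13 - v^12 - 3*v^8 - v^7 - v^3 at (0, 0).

4

The Hessian of f at 0 is [[0, 0], [0, 0]] with rank 0, so corank 2. A Groebner basis of the Jacobian ideal J(f) in C{u,v} is {v^3, u^2 + 3*v^2, u*v}; counting standard monomials gives mu = 4. Corank 2; j^3 = -v*(u^2 + v^2) splits into three distinct lines over C (the quadratic factor has nonzero discriminant), so D_4.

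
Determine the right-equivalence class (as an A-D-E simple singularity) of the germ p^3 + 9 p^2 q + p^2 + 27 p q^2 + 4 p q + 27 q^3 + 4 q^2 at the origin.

The Hessian of f at 0 has rank 1. Corank 1: A-series; mu = 2 gives A_2.

A_{2}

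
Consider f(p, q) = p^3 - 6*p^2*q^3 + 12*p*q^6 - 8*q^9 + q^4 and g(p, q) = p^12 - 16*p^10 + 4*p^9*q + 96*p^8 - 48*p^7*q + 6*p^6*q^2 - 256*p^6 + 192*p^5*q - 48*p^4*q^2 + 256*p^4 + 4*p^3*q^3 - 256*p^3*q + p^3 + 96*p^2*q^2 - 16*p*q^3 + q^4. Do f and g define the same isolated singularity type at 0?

Yes.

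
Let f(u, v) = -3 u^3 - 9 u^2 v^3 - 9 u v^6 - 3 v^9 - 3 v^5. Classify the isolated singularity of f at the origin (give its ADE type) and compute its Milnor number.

Type E8, Milnor number mu = 8.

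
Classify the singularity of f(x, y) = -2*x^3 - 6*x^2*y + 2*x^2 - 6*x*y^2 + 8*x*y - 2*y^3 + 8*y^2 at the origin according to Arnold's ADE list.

A_{2}

The Hessian of f at 0 has rank 1. Corank 1: A-series; mu = 2 gives A_2.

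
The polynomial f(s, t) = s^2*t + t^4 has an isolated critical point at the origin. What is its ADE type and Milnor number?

The Hessian of f at 0 is [[0, 0], [0, 0]] with rank 0, so corank 2. A Groebner basis of the Jacobian ideal J(f) in C{s,t} is {s^3, s^2/4 + t^3, s*t}; counting standard monomials gives mu = 5. Corank 2; j^3 = s^2*t has shape L^2 M (L != M), so D-series; mu = 5 gives D_5.

Type D5, Milnor number mu = 5.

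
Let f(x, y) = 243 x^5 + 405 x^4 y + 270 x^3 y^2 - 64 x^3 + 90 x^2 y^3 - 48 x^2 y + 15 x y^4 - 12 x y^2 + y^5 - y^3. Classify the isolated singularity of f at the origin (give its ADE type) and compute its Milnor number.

Type E_8, Milnor number mu = 8.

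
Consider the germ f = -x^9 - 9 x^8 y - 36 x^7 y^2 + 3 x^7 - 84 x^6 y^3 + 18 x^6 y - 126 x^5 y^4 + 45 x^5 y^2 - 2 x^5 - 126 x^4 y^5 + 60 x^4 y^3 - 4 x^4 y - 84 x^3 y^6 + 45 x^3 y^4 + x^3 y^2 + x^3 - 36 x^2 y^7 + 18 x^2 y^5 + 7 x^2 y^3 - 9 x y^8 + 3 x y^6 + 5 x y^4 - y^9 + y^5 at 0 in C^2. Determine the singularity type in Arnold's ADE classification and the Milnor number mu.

The Hessian of f at 0 is [[0, 0], [0, 0]] with rank 0, so corank 2. A Groebner basis of the Jacobian ideal J(f) in C{x,y} is {-x^2/2 + x*y^3, 2*x^2 + y^4, x^3, x^2*y}; counting standard monomials gives mu = 8. Corank 2; j^3 = x^3 is a perfect cube, so E-series; the 5-jet and mu = 8 give E_8.

Type E8, Milnor number mu = 8.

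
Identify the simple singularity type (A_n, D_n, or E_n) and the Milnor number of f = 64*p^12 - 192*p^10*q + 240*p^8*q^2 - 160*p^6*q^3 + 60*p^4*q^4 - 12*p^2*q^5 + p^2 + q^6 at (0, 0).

Type A5, Milnor number mu = 5.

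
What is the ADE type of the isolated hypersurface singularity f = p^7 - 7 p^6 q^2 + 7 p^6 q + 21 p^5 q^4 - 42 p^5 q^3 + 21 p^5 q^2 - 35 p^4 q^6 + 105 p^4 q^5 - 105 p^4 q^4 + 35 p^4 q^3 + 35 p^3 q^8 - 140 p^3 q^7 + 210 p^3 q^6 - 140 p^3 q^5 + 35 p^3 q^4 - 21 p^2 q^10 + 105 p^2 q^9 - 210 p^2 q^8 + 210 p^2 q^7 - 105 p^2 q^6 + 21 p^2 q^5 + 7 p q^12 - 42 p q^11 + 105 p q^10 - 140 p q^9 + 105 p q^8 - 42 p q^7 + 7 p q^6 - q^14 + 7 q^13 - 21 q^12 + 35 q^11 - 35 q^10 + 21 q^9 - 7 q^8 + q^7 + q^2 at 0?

The Hessian of f at 0 has rank 1. Corank 1: A-series; mu = 6 gives A_6.

A6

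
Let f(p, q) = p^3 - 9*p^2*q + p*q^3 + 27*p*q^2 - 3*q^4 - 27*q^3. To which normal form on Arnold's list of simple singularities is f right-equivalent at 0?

The Hessian of f at 0 has rank 0. Corank 2; j^3 = (p - 3*q)^3 is a perfect cube, so E-series; the 4-jet and mu = 7 give E_7.

E_7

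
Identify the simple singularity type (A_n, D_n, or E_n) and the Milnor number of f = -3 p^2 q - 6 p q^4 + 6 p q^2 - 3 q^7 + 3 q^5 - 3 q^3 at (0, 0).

The Hessian of f at 0 has rank 0. Corank 2; j^3 = -3*q*(p - q)^2 has shape L^2 M (L != M), so D-series; mu = 6 gives D_6.

Type D6, Milnor number mu = 6.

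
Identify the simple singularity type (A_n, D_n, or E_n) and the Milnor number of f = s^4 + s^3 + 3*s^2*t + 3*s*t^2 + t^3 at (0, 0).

Type E_6, Milnor number mu = 6.

The Hessian of f at 0 has rank 0. Corank 2; j^3 = (s + t)^3 is a perfect cube, so E-series; the 4-jet and mu = 6 give E_6.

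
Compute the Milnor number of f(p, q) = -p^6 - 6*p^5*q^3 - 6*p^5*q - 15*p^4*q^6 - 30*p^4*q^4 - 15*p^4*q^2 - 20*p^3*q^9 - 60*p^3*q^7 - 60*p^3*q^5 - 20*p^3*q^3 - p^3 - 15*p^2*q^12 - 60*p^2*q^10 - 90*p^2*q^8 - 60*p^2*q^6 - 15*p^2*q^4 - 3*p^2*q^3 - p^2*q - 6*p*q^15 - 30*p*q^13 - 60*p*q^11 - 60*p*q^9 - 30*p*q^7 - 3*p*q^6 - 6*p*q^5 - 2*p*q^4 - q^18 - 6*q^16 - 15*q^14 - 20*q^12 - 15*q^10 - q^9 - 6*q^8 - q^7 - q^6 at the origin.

7

The Hessian of f at 0 has rank 0. Corank 2; j^3 = -p^2*(p + q) has shape L^2 M (L != M), so D-series; mu = 7 gives D_7.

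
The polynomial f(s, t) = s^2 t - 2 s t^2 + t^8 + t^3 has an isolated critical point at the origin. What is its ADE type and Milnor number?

The Hessian of f at 0 is [[0, 0], [0, 0]] with rank 0, so corank 2. A Groebner basis of the Jacobian ideal J(f) in C{s,t} is {s^2/8 + t^7 - t^2/8, s^3 - t^3, s*t - t^2}; counting standard monomials gives mu = 9. Corank 2; j^3 = t*(s - t)^2 has shape L^2 M (L != M), so D-series; mu = 9 gives D_9.

Type D9, Milnor number mu = 9.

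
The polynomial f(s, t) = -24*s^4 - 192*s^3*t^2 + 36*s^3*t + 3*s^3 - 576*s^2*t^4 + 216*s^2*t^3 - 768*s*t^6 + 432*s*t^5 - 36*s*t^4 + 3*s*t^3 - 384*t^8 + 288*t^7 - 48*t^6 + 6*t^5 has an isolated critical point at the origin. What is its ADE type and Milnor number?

The Hessian of f at 0 has rank 0. Corank 2; j^3 = 3*s^3 is a perfect cube, so E-series; the 4-jet and mu = 7 give E_7.

Type E_7, Milnor number mu = 7.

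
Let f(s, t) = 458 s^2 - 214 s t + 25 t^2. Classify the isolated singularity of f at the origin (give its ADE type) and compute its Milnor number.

The Hessian of f at 0 is [[916, -214], [-214, 50]] with rank 2, so corank 0. A Groebner basis of the Jacobian ideal J(f) in C{s,t} is {s, t}; counting standard monomials gives mu = 1. Corank 0: nondegenerate Morse point, so A_1.

Type A_1, Milnor number mu = 1.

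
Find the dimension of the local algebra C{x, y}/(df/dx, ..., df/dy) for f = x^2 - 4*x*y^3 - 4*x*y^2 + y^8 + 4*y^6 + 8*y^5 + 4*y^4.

7

The Hessian of f at 0 has rank 1. Corank 1: A-series; mu = 7 gives A_7.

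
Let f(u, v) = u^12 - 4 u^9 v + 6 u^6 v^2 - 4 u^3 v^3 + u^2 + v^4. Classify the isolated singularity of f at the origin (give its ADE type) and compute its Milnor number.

Type A_3, Milnor number mu = 3.

The Hessian of f at 0 is [[2, 0], [0, 0]] with rank 1, so corank 1. A Groebner basis of the Jacobian ideal J(f) in C{u,v} is {v^3, u}; counting standard monomials gives mu = 3. Corank 1: A-series; mu = 3 gives A_3.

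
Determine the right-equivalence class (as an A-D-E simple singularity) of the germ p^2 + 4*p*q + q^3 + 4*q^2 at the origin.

The Hessian of f at 0 has rank 1. Corank 1: A-series; mu = 2 gives A_2.

A_2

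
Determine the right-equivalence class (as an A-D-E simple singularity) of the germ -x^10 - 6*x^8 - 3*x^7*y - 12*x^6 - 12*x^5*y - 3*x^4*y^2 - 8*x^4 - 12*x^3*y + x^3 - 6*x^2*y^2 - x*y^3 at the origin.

E7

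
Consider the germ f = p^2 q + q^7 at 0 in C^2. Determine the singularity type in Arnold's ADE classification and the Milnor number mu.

Type D_{8}, Milnor number mu = 8.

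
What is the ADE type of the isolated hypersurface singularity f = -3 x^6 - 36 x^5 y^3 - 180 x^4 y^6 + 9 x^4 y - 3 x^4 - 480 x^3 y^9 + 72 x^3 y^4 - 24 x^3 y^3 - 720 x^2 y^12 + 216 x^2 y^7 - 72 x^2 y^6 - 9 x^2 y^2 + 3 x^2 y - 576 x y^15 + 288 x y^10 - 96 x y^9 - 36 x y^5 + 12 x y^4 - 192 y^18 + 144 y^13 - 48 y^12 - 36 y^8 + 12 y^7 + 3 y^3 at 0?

D_{4}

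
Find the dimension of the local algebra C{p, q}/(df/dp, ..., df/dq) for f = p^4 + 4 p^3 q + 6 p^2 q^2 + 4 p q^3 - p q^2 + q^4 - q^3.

5

The Hessian of f at 0 has rank 0. Corank 2; j^3 = -q^2*(p + q) has shape L^2 M (L != M), so D-series; mu = 5 gives D_5.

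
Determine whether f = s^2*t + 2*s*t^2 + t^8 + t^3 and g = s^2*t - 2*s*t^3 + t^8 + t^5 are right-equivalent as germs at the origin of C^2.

Yes.

The Hessian of f at 0 is [[0, 0], [0, 0]] with rank 0, so corank 2. A Groebner basis of the Jacobian ideal J(f) in C{s,t} is {s^2/8 + t^7 - t^2/8, s^3 + t^3, s*t + t^2}; counting standard monomials gives mu = 9. Corank 2; j^3 = t*(s + t)^2 has shape L^2 M (L != M), so D-series; mu = 9 gives D_9. The Hessian of g at 0 is [[0, 0], [0, 0]] with rank 0, so corank 2. A Groebner basis of the Jacobian ideal J(g) in C{s,t} is {s^4, s^3*t + s^2/8 - s*t^2/8, -s^3 + s^2*t^2, -s*t + t^3}; counting standard monomials gives mu = 9. Corank 2; j^3 = s^2*t has shape L^2 M (L != M), so D-series; mu = 9 gives D_9. Both have type D_9, hence right-equivalent.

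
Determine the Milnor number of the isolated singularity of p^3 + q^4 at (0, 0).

6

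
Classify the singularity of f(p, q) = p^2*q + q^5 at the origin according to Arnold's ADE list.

The Hessian of f at 0 has rank 0. Corank 2; j^3 = p^2*q has shape L^2 M (L != M), so D-series; mu = 6 gives D_6.

D_6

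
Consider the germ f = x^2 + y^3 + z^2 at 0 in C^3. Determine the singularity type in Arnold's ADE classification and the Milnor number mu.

The Hessian of f at 0 is [[2, 0, 0], [0, 0, 0], [0, 0, 2]] with rank 2, so corank 1. A Groebner basis of the Jacobian ideal J(f) in C{x,y,z} is {y^2, x, z}; counting standard monomials gives mu = 2. Corank 1: A-series; mu = 2 gives A_2.

Type A_2, Milnor number mu = 2.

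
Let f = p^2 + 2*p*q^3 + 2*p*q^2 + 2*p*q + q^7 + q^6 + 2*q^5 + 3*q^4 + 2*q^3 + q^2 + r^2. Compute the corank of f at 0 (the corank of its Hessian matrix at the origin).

1

Hessian at 0 has rank 2.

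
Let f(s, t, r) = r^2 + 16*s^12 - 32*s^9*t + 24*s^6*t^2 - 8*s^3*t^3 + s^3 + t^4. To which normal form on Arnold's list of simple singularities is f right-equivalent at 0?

E6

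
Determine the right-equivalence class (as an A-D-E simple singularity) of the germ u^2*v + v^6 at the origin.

D_{7}

The Hessian of f at 0 has rank 0. Corank 2; j^3 = u^2*v has shape L^2 M (L != M), so D-series; mu = 7 gives D_7.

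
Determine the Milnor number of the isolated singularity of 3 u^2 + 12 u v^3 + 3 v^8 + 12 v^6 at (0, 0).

7

The Hessian of f at 0 is [[6, 0], [0, 0]] with rank 1, so corank 1. A Groebner basis of the Jacobian ideal J(f) in C{u,v} is {u^3, u^2*v, u/2 + v^3}; counting standard monomials gives mu = 7. Corank 1: A-series; mu = 7 gives A_7.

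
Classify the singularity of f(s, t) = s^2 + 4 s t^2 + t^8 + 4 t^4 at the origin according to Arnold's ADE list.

The Hessian of f at 0 is [[2, 0], [0, 0]] with rank 1, so corank 1. A Groebner basis of the Jacobian ideal J(f) in C{s,t} is {s^4, s^3*t, s/2 + t^2}; counting standard monomials gives mu = 7. Corank 1: A-series; mu = 7 gives A_7.

A_7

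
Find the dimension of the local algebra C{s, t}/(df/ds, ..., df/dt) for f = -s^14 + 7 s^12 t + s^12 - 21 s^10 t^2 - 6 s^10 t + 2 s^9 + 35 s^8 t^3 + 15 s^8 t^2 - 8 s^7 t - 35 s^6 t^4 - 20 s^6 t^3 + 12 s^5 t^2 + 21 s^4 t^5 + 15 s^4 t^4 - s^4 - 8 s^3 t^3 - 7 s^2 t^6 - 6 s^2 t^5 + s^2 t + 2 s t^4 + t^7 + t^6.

7

The Hessian of f at 0 has rank 0. Corank 2; j^3 = s^2*t has shape L^2 M (L != M), so D-series; mu = 7 gives D_7.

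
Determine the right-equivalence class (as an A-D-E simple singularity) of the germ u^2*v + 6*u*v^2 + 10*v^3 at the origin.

D_4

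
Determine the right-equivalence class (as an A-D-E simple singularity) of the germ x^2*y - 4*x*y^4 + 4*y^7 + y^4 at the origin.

The Hessian of f at 0 is [[0, 0], [0, 0]] with rank 0, so corank 2. A Groebner basis of the Jacobian ideal J(f) in C{x,y} is {x^3, x^2/4 + y^3, x*y}; counting standard monomials gives mu = 5. Corank 2; j^3 = x^2*y has shape L^2 M (L != M), so D-series; mu = 5 gives D_5.

D_{5}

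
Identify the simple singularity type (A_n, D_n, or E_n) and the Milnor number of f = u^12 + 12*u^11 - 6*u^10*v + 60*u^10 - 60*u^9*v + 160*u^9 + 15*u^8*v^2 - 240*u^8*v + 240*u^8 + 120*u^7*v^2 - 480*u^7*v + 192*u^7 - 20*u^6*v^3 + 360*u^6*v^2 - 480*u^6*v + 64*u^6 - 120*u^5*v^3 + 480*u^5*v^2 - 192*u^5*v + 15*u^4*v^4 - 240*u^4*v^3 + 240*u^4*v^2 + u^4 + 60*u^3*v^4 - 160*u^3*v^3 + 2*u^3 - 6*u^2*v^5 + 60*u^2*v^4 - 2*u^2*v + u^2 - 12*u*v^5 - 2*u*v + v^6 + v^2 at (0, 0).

Type A5, Milnor number mu = 5.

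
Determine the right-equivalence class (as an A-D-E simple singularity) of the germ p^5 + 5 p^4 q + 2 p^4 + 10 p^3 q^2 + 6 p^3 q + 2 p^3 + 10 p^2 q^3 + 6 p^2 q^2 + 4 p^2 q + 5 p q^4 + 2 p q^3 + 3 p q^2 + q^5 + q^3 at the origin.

D_{4}

The Hessian of f at 0 has rank 0. Corank 2; j^3 = (p + q)*(2*p^2 + 2*p*q + q^2) splits into three distinct lines over C (the quadratic factor has nonzero discriminant), so D_4.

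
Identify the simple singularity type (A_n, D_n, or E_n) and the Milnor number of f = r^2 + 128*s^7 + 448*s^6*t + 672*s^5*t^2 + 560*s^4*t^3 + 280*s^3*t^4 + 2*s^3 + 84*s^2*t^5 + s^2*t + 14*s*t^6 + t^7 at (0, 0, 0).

Type D8, Milnor number mu = 8.

The Hessian of f at 0 is [[0, 0, 0], [0, 0, 0], [0, 0, 2]] with rank 1, so corank 2. A Groebner basis of the Jacobian ideal J(f) in C{s,t,r} is {-s*t/14 + t^6, s*t^2, s^2 + s*t/2, r}; counting standard monomials gives mu = 8. Corank 2; j^3 = s^2*(2*s + t) has shape L^2 M (L != M), so D-series; mu = 8 gives D_8.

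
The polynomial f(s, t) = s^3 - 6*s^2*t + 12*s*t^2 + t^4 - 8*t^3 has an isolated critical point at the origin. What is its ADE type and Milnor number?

The Hessian of f at 0 has rank 0. Corank 2; j^3 = (s - 2*t)^3 is a perfect cube, so E-series; the 4-jet and mu = 6 give E_6.

Type E6, Milnor number mu = 6.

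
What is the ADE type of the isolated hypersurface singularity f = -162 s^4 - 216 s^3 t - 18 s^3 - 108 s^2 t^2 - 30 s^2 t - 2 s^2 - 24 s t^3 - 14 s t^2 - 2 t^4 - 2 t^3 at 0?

A2

The Hessian of f at 0 is [[-4, 0], [0, 0]] with rank 1, so corank 1. A Groebner basis of the Jacobian ideal J(f) in C{s,t} is {t^2, s}; counting standard monomials gives mu = 2. Corank 1: A-series; mu = 2 gives A_2.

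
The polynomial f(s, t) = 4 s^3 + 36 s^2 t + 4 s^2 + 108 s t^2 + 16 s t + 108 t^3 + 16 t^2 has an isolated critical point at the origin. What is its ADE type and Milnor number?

Type A2, Milnor number mu = 2.

The Hessian of f at 0 has rank 1. Corank 1: A-series; mu = 2 gives A_2.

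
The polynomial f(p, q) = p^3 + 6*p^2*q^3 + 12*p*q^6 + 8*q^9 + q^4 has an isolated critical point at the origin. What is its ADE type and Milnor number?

Type E_6, Milnor number mu = 6.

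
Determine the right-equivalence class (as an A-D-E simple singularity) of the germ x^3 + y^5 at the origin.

E8

The Hessian of f at 0 has rank 0. Corank 2; j^3 = x^3 is a perfect cube, so E-series; the 5-jet and mu = 8 give E_8.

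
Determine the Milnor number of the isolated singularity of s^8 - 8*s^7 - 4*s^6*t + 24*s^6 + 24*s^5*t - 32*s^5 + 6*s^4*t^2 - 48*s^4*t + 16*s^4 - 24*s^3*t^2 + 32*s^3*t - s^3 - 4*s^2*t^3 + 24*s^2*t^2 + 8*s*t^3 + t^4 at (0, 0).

6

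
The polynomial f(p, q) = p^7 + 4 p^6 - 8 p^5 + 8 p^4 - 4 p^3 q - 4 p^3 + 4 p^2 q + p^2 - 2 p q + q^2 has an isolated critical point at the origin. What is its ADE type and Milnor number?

Type A6, Milnor number mu = 6.

The Hessian of f at 0 has rank 1. Corank 1: A-series; mu = 6 gives A_6.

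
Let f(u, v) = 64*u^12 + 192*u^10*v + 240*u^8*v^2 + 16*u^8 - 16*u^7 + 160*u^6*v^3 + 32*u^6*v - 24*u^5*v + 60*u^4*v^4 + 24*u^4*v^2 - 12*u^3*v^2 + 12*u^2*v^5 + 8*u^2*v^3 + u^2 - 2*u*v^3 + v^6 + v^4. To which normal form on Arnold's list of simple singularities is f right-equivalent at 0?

The Hessian of f at 0 has rank 1. Corank 1: A-series; mu = 3 gives A_3.

A_3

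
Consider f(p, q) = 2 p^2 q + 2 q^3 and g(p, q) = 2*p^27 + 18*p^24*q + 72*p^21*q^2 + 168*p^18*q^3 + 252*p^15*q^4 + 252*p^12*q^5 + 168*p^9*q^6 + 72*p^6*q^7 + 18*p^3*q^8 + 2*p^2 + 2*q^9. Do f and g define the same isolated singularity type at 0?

No.

The Hessian of f at 0 is [[0, 0], [0, 0]] with rank 0, so corank 2. A Groebner basis of the Jacobian ideal J(f) in C{p,q} is {q^3, p^2 + 3*q^2, p*q}; counting standard monomials gives mu = 4. Corank 2; j^3 = 2*q*(p^2 + q^2) splits into three distinct lines over C (the quadratic factor has nonzero discriminant), so D_4. The Hessian of g at 0 is [[4, 0], [0, 0]] with rank 1, so corank 1. A Groebner basis of the Jacobian ideal J(g) in C{p,q} is {q^8, p}; counting standard monomials gives mu = 8. Corank 1: A-series; mu = 8 gives A_8. f is D_4 but g is A_8, hence not right-equivalent.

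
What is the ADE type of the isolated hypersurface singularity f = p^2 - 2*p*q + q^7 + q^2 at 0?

A6

The Hessian of f at 0 has rank 1. Corank 1: A-series; mu = 6 gives A_6.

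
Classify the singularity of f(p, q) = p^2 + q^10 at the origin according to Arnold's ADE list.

The Hessian of f at 0 has rank 1. Corank 1: A-series; mu = 9 gives A_9.

A_{9}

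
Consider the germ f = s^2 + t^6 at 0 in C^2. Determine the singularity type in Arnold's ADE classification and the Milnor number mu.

Type A_{5}, Milnor number mu = 5.

The Hessian of f at 0 is [[2, 0], [0, 0]] with rank 1, so corank 1. A Groebner basis of the Jacobian ideal J(f) in C{s,t} is {t^5, s}; counting standard monomials gives mu = 5. Corank 1: A-series; mu = 5 gives A_5.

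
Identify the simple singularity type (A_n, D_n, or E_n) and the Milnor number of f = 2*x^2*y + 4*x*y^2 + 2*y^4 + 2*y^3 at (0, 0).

Type D_{5}, Milnor number mu = 5.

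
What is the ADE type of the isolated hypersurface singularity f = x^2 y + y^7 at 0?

The Hessian of f at 0 is [[0, 0], [0, 0]] with rank 0, so corank 2. A Groebner basis of the Jacobian ideal J(f) in C{x,y} is {x^2/7 + y^6, x^3, x*y}; counting standard monomials gives mu = 8. Corank 2; j^3 = x^2*y has shape L^2 M (L != M), so D-series; mu = 8 gives D_8.

D_8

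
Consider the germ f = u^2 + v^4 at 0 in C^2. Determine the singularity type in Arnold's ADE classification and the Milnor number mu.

The Hessian of f at 0 has rank 1. Corank 1: A-series; mu = 3 gives A_3.

Type A3, Milnor number mu = 3.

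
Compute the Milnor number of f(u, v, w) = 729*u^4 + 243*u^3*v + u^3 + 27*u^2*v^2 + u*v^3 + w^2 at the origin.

7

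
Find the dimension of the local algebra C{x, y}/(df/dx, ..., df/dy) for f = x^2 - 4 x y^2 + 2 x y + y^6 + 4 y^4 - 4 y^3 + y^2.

5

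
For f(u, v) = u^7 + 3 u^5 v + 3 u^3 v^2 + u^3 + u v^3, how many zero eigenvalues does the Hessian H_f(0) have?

2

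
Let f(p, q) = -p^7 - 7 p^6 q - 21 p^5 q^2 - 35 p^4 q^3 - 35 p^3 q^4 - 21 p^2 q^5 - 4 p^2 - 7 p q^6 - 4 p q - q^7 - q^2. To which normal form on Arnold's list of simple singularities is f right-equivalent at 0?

The Hessian of f at 0 has rank 1. Corank 1: A-series; mu = 6 gives A_6.

A6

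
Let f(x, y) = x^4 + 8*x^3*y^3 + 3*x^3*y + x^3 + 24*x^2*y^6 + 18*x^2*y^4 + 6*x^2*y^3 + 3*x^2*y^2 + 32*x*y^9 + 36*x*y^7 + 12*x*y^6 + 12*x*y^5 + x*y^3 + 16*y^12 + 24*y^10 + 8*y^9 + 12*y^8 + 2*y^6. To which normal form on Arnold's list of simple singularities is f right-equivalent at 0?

E_{7}

The Hessian of f at 0 is [[0, 0], [0, 0]] with rank 0, so corank 2. A Groebner basis of the Jacobian ideal J(f) in C{x,y} is {3*x^2 + y^4 + y^3, x^3, x^2*y - x^2 - y^3/3, 2*x^2 + x*y^2 + 2*y^3/3}; counting standard monomials gives mu = 7. Corank 2; j^3 = x^3 is a perfect cube, so E-series; the 4-jet and mu = 7 give E_7.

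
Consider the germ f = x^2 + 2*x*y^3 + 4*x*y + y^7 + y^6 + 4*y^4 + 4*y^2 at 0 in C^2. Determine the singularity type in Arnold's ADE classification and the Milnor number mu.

The Hessian of f at 0 has rank 1. Corank 1: A-series; mu = 6 gives A_6.

Type A_{6}, Milnor number mu = 6.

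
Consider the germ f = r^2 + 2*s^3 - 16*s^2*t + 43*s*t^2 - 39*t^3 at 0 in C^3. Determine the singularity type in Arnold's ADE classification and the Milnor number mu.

Type D_{4}, Milnor number mu = 4.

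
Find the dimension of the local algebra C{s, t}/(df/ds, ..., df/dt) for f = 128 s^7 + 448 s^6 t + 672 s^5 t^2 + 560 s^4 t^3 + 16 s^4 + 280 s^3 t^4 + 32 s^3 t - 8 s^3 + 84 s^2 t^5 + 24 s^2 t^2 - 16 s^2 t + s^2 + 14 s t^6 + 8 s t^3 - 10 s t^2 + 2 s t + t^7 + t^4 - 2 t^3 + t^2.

6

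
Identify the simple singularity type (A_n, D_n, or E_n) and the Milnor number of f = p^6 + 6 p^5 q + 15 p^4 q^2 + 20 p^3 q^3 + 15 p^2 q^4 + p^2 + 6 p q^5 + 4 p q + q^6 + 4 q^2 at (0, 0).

Type A_5, Milnor number mu = 5.

The Hessian of f at 0 has rank 1. Corank 1: A-series; mu = 5 gives A_5.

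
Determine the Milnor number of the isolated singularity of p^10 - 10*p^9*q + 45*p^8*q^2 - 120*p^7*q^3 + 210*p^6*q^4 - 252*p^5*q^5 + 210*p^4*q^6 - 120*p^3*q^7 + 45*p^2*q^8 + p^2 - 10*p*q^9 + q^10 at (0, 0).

9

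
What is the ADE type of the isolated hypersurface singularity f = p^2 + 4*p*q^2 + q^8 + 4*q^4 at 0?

A_{7}

The Hessian of f at 0 has rank 1. Corank 1: A-series; mu = 7 gives A_7.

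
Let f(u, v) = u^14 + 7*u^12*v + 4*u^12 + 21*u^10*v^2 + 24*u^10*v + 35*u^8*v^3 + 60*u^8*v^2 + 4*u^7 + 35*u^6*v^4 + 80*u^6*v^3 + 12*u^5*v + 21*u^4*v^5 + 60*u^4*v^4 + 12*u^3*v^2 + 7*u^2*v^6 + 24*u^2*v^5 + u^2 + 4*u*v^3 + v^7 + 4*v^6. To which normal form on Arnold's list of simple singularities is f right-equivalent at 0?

A6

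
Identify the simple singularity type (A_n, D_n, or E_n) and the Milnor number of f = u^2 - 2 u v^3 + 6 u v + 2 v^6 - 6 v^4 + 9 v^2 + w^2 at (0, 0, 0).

Type A_{5}, Milnor number mu = 5.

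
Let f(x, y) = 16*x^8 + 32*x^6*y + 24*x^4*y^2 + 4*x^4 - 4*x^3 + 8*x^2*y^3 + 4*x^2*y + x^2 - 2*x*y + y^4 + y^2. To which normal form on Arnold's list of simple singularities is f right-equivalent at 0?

A3

The Hessian of f at 0 is [[2, -2], [-2, 2]] with rank 1, so corank 1. A Groebner basis of the Jacobian ideal J(f) in C{x,y} is {x^2 - x/2 + y/2, x*y - x/2 + y/2, -x/2 + y^2 + y/2}; counting standard monomials gives mu = 3. Corank 1: A-series; mu = 3 gives A_3.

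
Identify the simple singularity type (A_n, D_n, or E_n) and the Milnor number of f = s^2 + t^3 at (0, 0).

The Hessian of f at 0 has rank 1. Corank 1: A-series; mu = 2 gives A_2.

Type A2, Milnor number mu = 2.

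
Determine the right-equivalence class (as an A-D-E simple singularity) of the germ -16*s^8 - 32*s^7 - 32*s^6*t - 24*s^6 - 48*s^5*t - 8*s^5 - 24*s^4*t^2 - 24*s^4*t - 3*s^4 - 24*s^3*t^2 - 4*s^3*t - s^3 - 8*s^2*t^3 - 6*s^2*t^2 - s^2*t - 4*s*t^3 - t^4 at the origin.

The Hessian of f at 0 has rank 0. Corank 2; j^3 = -s^2*(s + t) has shape L^2 M (L != M), so D-series; mu = 5 gives D_5.

D5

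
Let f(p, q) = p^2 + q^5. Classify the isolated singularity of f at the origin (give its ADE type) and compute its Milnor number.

The Hessian of f at 0 is [[2, 0], [0, 0]] with rank 1, so corank 1. A Groebner basis of the Jacobian ideal J(f) in C{p,q} is {q^4, p}; counting standard monomials gives mu = 4. Corank 1: A-series; mu = 4 gives A_4.

Type A_{4}, Milnor number mu = 4.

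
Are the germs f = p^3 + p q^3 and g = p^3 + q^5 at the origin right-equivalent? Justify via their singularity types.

The Hessian of f at 0 is [[0, 0], [0, 0]] with rank 0, so corank 2. A Groebner basis of the Jacobian ideal J(f) in C{p,q} is {p^3, p*q^2, 3*p^2 + q^3}; counting standard monomials gives mu = 7. Corank 2; j^3 = p^3 is a perfect cube, so E-series; the 4-jet and mu = 7 give E_7. The Hessian of g at 0 is [[0, 0], [0, 0]] with rank 0, so corank 2. A Groebner basis of the Jacobian ideal J(g) in C{p,q} is {q^4, p^2}; counting standard monomials gives mu = 8. Corank 2; j^3 = p^3 is a perfect cube, so E-series; the 5-jet and mu = 8 give E_8. f is E_7 but g is E_8, hence not right-equivalent.

No.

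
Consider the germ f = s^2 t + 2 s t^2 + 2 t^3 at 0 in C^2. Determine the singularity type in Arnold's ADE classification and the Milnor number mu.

The Hessian of f at 0 is [[0, 0], [0, 0]] with rank 0, so corank 2. A Groebner basis of the Jacobian ideal J(f) in C{s,t} is {t^3, s^2 + 2*t^2, s*t + t^2}; counting standard monomials gives mu = 4. Corank 2; j^3 = t*(s^2 + 2*s*t + 2*t^2) splits into three distinct lines over C (the quadratic factor has nonzero discriminant), so D_4.

Type D4, Milnor number mu = 4.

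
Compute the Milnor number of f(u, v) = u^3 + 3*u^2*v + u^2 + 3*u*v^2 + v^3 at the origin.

2

The Hessian of f at 0 has rank 1. Corank 1: A-series; mu = 2 gives A_2.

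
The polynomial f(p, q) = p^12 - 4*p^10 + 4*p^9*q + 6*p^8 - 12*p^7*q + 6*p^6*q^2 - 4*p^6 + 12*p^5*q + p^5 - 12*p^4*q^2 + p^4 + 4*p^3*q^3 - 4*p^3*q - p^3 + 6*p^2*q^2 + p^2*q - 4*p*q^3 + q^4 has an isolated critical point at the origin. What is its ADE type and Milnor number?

Type D_5, Milnor number mu = 5.

The Hessian of f at 0 is [[0, 0], [0, 0]] with rank 0, so corank 2. A Groebner basis of the Jacobian ideal J(f) in C{p,q} is {p*q^2, p*q/4 + q^3, p^2 - p*q}; counting standard monomials gives mu = 5. Corank 2; j^3 = -p^2*(p - q) has shape L^2 M (L != M), so D-series; mu = 5 gives D_5.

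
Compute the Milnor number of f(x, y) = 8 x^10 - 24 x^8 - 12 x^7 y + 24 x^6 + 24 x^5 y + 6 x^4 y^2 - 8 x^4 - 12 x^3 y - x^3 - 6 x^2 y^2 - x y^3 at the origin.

The Hessian of f at 0 has rank 0. Corank 2; j^3 = -x^3 is a perfect cube, so E-series; the 4-jet and mu = 7 give E_7.

7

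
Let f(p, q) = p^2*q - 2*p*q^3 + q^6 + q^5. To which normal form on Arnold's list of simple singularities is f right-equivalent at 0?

The Hessian of f at 0 has rank 0. Corank 2; j^3 = p^2*q has shape L^2 M (L != M), so D-series; mu = 7 gives D_7.

D_{7}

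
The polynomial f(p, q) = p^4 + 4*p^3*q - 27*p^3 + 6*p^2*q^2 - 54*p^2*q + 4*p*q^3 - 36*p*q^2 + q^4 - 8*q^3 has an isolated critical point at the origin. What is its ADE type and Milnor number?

Type E6, Milnor number mu = 6.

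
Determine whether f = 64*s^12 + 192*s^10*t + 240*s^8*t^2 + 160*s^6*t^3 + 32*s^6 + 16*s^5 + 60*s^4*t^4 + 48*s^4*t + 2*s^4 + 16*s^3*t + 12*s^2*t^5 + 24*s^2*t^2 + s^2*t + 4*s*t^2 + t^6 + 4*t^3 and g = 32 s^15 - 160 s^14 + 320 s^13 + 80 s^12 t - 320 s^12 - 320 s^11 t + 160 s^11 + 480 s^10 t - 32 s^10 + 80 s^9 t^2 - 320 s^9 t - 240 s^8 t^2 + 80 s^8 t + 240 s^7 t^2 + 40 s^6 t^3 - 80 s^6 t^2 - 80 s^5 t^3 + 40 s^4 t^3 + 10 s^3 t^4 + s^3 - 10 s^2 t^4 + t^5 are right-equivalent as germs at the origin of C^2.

The Hessian of f at 0 is [[0, 0], [0, 0]] with rank 0, so corank 2. A Groebner basis of the Jacobian ideal J(f) in C{s,t} is {10*s^2/1533 + 14333*s*t/392448 + t^4 + 4093*t^3/24528 + 3071*t^2/65408, s^3 + 128*s^2/511 + 1027*s*t/2044 + 4*t^3/511 + 3*t^2/1022, s^2*t + s*t/4 + t^2/2, -32*s^2/1533 + s*t^2 - 4093*s*t/24528 + 1021*t^3/1533 - 1023*t^2/4088}; counting standard monomials gives mu = 7. Corank 2; j^3 = t*(s + 2*t)^2 has shape L^2 M (L != M), so D-series; mu = 7 gives D_7. The Hessian of g at 0 is [[0, 0], [0, 0]] with rank 0, so corank 2. A Groebner basis of the Jacobian ideal J(g) in C{s,t} is {t^4, s^2}; counting standard monomials gives mu = 8. Corank 2; j^3 = s^3 is a perfect cube, so E-series; the 5-jet and mu = 8 give E_8. f is D_7 but g is E_8, hence not right-equivalent.

No.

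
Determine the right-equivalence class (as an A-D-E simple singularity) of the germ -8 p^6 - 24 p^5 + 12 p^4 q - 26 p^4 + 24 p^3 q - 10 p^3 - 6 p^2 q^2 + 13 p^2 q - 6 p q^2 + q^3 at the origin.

D_4

The Hessian of f at 0 is [[0, 0], [0, 0]] with rank 0, so corank 2. A Groebner basis of the Jacobian ideal J(f) in C{p,q} is {q^3, p^2 - 3*q^2/11, p*q - 6*q^2/11}; counting standard monomials gives mu = 4. Corank 2; j^3 = -(2*p - q)*(5*p^2 - 4*p*q + q^2) splits into three distinct lines over C (the quadratic factor has nonzero discriminant), so D_4.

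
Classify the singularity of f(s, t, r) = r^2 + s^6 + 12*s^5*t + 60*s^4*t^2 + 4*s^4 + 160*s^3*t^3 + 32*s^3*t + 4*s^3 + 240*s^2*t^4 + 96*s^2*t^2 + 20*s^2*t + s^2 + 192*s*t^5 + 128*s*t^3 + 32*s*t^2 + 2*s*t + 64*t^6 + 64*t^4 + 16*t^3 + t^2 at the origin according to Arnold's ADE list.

A_5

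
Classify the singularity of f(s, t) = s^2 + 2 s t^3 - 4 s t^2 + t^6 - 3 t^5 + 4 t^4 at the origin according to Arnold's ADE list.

A_4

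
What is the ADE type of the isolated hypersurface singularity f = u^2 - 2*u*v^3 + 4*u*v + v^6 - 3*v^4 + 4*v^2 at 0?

The Hessian of f at 0 has rank 1. Corank 1: A-series; mu = 3 gives A_3.

A3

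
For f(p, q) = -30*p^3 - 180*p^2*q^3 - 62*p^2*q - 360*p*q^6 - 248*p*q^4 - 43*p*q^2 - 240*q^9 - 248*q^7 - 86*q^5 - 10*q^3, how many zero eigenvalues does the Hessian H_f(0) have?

The Hessian at 0 is [[0, 0], [0, 0]] of rank 0; hence corank 2.

2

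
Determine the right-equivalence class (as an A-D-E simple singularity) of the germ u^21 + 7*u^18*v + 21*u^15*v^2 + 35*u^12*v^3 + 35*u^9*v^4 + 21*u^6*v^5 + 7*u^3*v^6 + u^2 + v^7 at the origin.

A_6

The Hessian of f at 0 has rank 1. Corank 1: A-series; mu = 6 gives A_6.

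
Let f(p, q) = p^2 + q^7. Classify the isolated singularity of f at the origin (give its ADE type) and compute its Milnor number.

The Hessian of f at 0 has rank 1. Corank 1: A-series; mu = 6 gives A_6.

Type A_6, Milnor number mu = 6.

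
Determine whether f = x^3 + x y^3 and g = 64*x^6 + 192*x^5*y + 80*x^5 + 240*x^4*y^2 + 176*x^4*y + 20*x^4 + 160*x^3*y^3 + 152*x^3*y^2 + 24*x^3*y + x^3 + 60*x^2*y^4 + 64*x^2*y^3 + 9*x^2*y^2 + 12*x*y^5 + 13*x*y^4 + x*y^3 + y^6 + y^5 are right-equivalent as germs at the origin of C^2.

Yes.

The Hessian of f at 0 is [[0, 0], [0, 0]] with rank 0, so corank 2. A Groebner basis of the Jacobian ideal J(f) in C{x,y} is {x^3, x*y^2, 3*x^2 + y^3}; counting standard monomials gives mu = 7. Corank 2; j^3 = x^3 is a perfect cube, so E-series; the 4-jet and mu = 7 give E_7. The Hessian of g at 0 is [[0, 0], [0, 0]] with rank 0, so corank 2. A Groebner basis of the Jacobian ideal J(g) in C{x,y} is {-3*x^2/5 + y^4 - y^3/5, x^3, x^2*y + x^2/5 + y^3/15, -x^2/5 + x*y^2 - y^3/15}; counting standard monomials gives mu = 7. Corank 2; j^3 = x^3 is a perfect cube, so E-series; the 4-jet and mu = 7 give E_7. Both have type E_7, hence right-equivalent.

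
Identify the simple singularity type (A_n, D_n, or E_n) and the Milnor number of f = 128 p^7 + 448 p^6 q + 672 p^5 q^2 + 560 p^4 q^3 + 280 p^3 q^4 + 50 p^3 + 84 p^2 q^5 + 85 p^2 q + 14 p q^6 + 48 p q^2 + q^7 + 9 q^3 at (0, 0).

Type D_{8}, Milnor number mu = 8.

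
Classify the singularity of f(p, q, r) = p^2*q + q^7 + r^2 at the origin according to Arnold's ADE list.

The Hessian of f at 0 is [[0, 0, 0], [0, 0, 0], [0, 0, 2]] with rank 1, so corank 2. A Groebner basis of the Jacobian ideal J(f) in C{p,q,r} is {p^2/7 + q^6, p^3, p*q, r}; counting standard monomials gives mu = 8. Corank 2; j^3 = p^2*q has shape L^2 M (L != M), so D-series; mu = 8 gives D_8.

D8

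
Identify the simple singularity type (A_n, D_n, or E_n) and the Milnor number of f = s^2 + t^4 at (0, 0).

The Hessian of f at 0 has rank 1. Corank 1: A-series; mu = 3 gives A_3.

Type A_3, Milnor number mu = 3.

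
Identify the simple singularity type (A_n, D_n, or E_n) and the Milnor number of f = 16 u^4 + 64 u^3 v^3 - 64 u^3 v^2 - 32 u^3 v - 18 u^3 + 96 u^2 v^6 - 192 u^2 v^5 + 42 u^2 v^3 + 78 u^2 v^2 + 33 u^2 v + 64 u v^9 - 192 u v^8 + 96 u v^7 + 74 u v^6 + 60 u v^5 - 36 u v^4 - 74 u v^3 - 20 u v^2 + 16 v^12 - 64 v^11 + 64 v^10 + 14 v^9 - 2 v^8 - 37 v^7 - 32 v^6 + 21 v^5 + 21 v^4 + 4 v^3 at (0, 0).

The Hessian of f at 0 has rank 0. Corank 2; j^3 = -(2*u - v)*(3*u - 2*v)^2 has shape L^2 M (L != M), so D-series; mu = 5 gives D_5.

Type D_{5}, Milnor number mu = 5.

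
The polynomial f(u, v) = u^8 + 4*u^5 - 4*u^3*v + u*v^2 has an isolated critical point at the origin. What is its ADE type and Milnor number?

Type D9, Milnor number mu = 9.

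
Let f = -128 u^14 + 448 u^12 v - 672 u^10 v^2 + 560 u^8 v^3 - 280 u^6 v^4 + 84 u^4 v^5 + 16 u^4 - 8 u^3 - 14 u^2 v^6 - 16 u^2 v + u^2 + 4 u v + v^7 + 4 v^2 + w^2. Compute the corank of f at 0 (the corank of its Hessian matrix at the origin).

1

The Hessian at 0 is [[2, 4, 0], [4, 8, 0], [0, 0, 2]] of rank 2; hence corank 1.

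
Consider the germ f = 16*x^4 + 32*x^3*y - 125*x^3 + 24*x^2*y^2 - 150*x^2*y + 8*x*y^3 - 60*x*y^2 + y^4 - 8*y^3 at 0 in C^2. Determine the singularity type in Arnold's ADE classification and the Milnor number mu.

Type E_6, Milnor number mu = 6.

The Hessian of f at 0 has rank 0. Corank 2; j^3 = -(5*x + 2*y)^3 is a perfect cube, so E-series; the 4-jet and mu = 6 give E_6.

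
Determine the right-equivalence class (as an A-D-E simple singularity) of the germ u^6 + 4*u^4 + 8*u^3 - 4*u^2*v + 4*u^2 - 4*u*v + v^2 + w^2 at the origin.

The Hessian of f at 0 has rank 2. Corank 1: A-series; mu = 5 gives A_5.

A_5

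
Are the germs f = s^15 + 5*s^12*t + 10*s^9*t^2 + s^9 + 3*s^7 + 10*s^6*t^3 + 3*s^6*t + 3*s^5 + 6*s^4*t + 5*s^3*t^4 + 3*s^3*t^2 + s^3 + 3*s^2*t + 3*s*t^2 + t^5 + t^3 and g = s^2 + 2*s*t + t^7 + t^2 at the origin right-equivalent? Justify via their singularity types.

No.

The Hessian of f at 0 has rank 0. Corank 2; j^3 = (s + t)^3 is a perfect cube, so E-series; the 5-jet and mu = 8 give E_8. The Hessian of g at 0 has rank 1. Corank 1: A-series; mu = 6 gives A_6. f is E_8 but g is A_6, hence not right-equivalent.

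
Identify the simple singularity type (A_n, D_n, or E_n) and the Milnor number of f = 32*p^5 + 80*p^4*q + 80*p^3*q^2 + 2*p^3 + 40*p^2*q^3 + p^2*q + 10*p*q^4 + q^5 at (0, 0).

Type D_{6}, Milnor number mu = 6.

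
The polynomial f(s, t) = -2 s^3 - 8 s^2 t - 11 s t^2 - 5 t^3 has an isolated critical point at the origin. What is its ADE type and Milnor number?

The Hessian of f at 0 has rank 0. Corank 2; j^3 = -(s + t)*(2*s^2 + 6*s*t + 5*t^2) splits into three distinct lines over C (the quadratic factor has nonzero discriminant), so D_4.

Type D_{4}, Milnor number mu = 4.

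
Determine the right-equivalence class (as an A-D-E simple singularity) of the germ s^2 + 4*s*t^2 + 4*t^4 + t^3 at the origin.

The Hessian of f at 0 has rank 1. Corank 1: A-series; mu = 2 gives A_2.

A2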